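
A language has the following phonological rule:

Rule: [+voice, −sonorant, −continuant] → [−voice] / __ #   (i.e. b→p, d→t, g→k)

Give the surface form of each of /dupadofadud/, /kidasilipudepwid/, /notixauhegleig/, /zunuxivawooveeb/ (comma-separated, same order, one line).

dupadofadut, kidasilipudepwit, notixauhegleik, zunuxivawooveep

/dupadofadud/: /d/ is a voiced stop in word-final position, so it devoices to [t]. → [dupadofadut].
/kidasilipudepwid/: /d/ is a voiced stop in word-final position, so it devoices to [t]. → [kidasilipudepwit].
/notixauhegleig/: /g/ is a voiced stop in word-final position, so it devoices to [k]. → [notixauhegleik].
/zunuxivawooveeb/: /b/ is a voiced stop in word-final position, so it devoices to [p]. → [zunuxivawooveep].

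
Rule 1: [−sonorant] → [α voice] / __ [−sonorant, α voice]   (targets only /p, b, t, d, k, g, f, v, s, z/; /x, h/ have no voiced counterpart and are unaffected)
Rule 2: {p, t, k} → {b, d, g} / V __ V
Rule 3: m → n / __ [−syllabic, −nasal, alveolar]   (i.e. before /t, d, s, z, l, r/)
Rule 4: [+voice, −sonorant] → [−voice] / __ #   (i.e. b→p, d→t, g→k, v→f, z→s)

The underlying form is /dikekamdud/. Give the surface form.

digegandut

Rule 1 (regressive voicing assimilation): no segment meets the environment; /dikekamdud/ is unchanged.
Rule 2 (intervocalic voicing): /k/ is a voiceless stop between vowels /i/ and /e/, so it voices to [g]. /k/ is a voiceless stop between vowels /e/ and /a/, so it voices to [g]. /dikekamdud/ → digegamdud.
Rule 3 (nasal place assimilation): /m/ precedes the alveolar consonant /d/, so it assimilates in place to [n]. /digegamdud/ → digegandud.
Rule 4 (final devoicing): /d/ is a voiced obstruent in word-final position, so it devoices to [t]. /digegandud/ → digegandut.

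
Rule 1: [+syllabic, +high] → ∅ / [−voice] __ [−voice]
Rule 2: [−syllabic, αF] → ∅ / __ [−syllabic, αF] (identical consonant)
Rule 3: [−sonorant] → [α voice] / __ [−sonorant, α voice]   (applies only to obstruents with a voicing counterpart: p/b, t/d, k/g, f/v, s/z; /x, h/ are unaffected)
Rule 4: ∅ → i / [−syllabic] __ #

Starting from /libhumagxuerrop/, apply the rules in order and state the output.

Rule 1 (high vowel syncope): no segment meets the environment; /libhumagxuerrop/ is unchanged.
Rule 2 (degemination): /rr/ is a geminate; the first /r/ deletes. /libhumagxuerrop/ → libhumagxuerop.
Rule 3 (regressive voicing assimilation): /b/ precedes the voiceless obstruent /h/, so it devoices to [p] by assimilation. /g/ precedes the voiceless obstruent /x/, so it devoices to [k] by assimilation. /libhumagxuerop/ → liphumakxuerop.
Rule 4 (final i-epenthesis): the form ends in the consonant /p/, so [i] is inserted word-finally. /liphumakxuerop/ → liphumakxueropi.

liphumakxueropi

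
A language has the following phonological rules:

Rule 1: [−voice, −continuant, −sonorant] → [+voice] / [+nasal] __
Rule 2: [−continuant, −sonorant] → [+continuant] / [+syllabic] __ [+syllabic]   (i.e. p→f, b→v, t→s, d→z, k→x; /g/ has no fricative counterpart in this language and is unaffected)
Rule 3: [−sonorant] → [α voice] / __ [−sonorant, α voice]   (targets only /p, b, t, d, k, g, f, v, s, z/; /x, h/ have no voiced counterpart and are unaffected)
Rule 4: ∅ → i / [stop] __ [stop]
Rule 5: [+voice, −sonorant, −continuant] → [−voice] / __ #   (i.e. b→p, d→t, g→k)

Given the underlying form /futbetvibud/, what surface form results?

fudibedvivut

Rule 1 (post-nasal voicing): no segment meets the environment; /futbetvibud/ is unchanged.
Rule 2 (intervocalic spirantization): /b/ is a stop between vowels /i/ and /u/, so it spirantizes to the fricative [v]. /futbetvibud/ → futbetvivud.
Rule 3 (regressive voicing assimilation): /t/ precedes the voiced obstruent /b/, so it voices to [d] by assimilation. /t/ precedes the voiced obstruent /v/, so it voices to [d] by assimilation. /futbetvivud/ → fudbedvivud.
Rule 4 (stop-cluster i-epenthesis): /d/ and /b/ form a stop–stop cluster, so [i] is inserted between them. /fudbedvivud/ → fudibedvivud.
Rule 5 (final devoicing): /d/ is a voiced stop in word-final position, so it devoices to [t]. /fudibedvivud/ → fudibedvivut.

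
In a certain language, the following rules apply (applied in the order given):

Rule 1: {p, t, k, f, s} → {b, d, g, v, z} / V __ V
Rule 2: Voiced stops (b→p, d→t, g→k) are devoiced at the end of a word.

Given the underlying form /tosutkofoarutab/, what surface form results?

tozutkovoarudap

Rule 1 (intervocalic voicing): /s/ is a voiceless obstruent between vowels /o/ and /u/, so it voices to [z]. /f/ is a voiceless obstruent between vowels /o/ and /o/, so it voices to [v]. /t/ is a voiceless obstruent between vowels /u/ and /a/, so it voices to [d]. /tosutkofoarutab/ → tozutkovoarudab.
Rule 2 (final devoicing): /b/ is a voiced stop in word-final position, so it devoices to [p]. /tozutkovoarudab/ → tozutkovoarudap.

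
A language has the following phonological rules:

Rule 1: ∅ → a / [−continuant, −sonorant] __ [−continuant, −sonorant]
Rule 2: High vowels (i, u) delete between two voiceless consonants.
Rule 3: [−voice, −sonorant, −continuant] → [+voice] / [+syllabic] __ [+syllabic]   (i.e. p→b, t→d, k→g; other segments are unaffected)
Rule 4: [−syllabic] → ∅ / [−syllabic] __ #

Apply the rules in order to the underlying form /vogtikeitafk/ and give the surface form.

Rule 1 (stop-cluster a-epenthesis): /g/ and /t/ form a stop–stop cluster, so [a] is inserted between them. /vogtikeitafk/ → vogatikeitafk.
Rule 2 (high vowel syncope): /i/ is a high vowel flanked by voiceless consonants /t/ and /k/, so it deletes. /vogatikeitafk/ → vogatkeitafk.
Rule 3 (intervocalic voicing): /t/ is a voiceless stop between vowels /i/ and /a/, so it voices to [d]. /vogatkeitafk/ → vogatkeidafk.
Rule 4 (final cluster simplification): /k/ is the second consonant of a word-final cluster /fk/, so it deletes. /vogatkeidafk/ → vogatkeidaf.

vogatkeidaf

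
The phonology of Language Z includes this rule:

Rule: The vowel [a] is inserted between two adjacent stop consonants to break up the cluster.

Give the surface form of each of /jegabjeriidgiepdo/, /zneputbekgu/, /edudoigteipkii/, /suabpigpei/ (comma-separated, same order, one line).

/jegabjeriidgiepdo/: /d/ and /g/ form a stop–stop cluster, so [a] is inserted between them. /p/ and /d/ form a stop–stop cluster, so [a] is inserted between them. → [jegabjeriidagiepado].
/zneputbekgu/: /t/ and /b/ form a stop–stop cluster, so [a] is inserted between them. /k/ and /g/ form a stop–stop cluster, so [a] is inserted between them. → [zneputabekagu].
/edudoigteipkii/: /g/ and /t/ form a stop–stop cluster, so [a] is inserted between them. /p/ and /k/ form a stop–stop cluster, so [a] is inserted between them. → [edudoigateipakii].
/suabpigpei/: /b/ and /p/ form a stop–stop cluster, so [a] is inserted between them. /g/ and /p/ form a stop–stop cluster, so [a] is inserted between them. → [suabapigapei].

jegabjeriidagiepado, zneputabekagu, edudoigateipakii, suabapigapei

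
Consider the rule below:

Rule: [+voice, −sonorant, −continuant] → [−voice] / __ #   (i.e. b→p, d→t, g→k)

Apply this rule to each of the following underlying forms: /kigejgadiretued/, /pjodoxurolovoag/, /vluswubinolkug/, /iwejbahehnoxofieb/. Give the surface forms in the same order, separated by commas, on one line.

/kigejgadiretued/: /d/ is a voiced stop in word-final position, so it devoices to [t]. → [kigejgadiretuet].
/pjodoxurolovoag/: /g/ is a voiced stop in word-final position, so it devoices to [k]. → [pjodoxurolovoak].
/vluswubinolkug/: /g/ is a voiced stop in word-final position, so it devoices to [k]. → [vluswubinolkuk].
/iwejbahehnoxofieb/: /b/ is a voiced stop in word-final position, so it devoices to [p]. → [iwejbahehnoxofiep].

kigejgadiretuet, pjodoxurolovoak, vluswubinolkuk, iwejbahehnoxofiep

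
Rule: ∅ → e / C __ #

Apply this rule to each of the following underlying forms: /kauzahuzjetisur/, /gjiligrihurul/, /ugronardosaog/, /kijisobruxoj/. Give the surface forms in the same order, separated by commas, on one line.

kauzahuzjetisure, gjiligrihurule, ugronardosaoge, kijisobruxoje

/kauzahuzjetisur/: the form ends in the consonant /r/, so [e] is inserted word-finally. → [kauzahuzjetisure].
/gjiligrihurul/: the form ends in the consonant /l/, so [e] is inserted word-finally. → [gjiligrihurule].
/ugronardosaog/: the form ends in the consonant /g/, so [e] is inserted word-finally. → [ugronardosaoge].
/kijisobruxoj/: the form ends in the consonant /j/, so [e] is inserted word-finally. → [kijisobruxoje].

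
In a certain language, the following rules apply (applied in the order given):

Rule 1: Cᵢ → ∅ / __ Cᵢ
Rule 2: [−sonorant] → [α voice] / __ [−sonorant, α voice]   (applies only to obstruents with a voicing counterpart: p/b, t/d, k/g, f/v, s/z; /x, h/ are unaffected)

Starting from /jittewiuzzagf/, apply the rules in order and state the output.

Rule 1 (degemination): /tt/ is a geminate; the first /t/ deletes. /zz/ is a geminate; the first /z/ deletes. /jittewiuzzagf/ → jitewiuzagf.
Rule 2 (regressive voicing assimilation): /g/ precedes the voiceless obstruent /f/, so it devoices to [k] by assimilation. /jitewiuzagf/ → jitewiuzakf.

jitewiuzakf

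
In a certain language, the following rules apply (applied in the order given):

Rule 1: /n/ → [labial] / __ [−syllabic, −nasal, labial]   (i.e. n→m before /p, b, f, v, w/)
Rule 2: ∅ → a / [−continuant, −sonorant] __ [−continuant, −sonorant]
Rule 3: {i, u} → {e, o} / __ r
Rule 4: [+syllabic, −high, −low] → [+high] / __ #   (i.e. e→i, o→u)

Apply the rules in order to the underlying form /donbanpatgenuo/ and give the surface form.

Rule 1 (nasal place assimilation): /n/ precedes the labial consonant /b/, so it assimilates in place to [m]. /n/ precedes the labial consonant /p/, so it assimilates in place to [m]. /donbanpatgenuo/ → dombampatgenuo.
Rule 2 (stop-cluster a-epenthesis): /t/ and /g/ form a stop–stop cluster, so [a] is inserted between them. /dombampatgenuo/ → dombampatagenuo.
Rule 3 (pre-rhotic lowering): no segment meets the environment; /dombampatagenuo/ is unchanged.
Rule 4 (final vowel raising): /o/ is a mid vowel in word-final position, so it raises to [u]. /dombampatagenuo/ → dombampatagenuu.

dombampatagenuu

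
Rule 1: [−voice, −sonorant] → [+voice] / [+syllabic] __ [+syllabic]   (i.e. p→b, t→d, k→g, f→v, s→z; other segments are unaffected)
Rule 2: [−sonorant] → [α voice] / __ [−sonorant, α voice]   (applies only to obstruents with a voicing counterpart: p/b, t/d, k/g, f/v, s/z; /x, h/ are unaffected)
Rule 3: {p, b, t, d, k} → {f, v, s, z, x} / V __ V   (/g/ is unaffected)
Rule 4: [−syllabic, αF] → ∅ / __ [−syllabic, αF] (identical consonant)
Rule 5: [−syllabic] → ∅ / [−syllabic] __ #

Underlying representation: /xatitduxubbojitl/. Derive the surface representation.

Rule 1 (intervocalic voicing): /t/ is a voiceless obstruent between vowels /a/ and /i/, so it voices to [d]. /xatitduxubbojitl/ → xaditduxubbojitl.
Rule 2 (regressive voicing assimilation): /t/ precedes the voiced obstruent /d/, so it voices to [d] by assimilation. /xaditduxubbojitl/ → xadidduxubbojitl.
Rule 3 (intervocalic spirantization): /d/ is a stop between vowels /a/ and /i/, so it spirantizes to the fricative [z]. /xadidduxubbojitl/ → xazidduxubbojitl.
Rule 4 (degemination): /dd/ is a geminate; the first /d/ deletes. /bb/ is a geminate; the first /b/ deletes. /xazidduxubbojitl/ → xaziduxubojitl.
Rule 5 (final cluster simplification): /l/ is the second consonant of a word-final cluster /tl/, so it deletes. /xaziduxubojitl/ → xaziduxubojit.

xaziduxubojit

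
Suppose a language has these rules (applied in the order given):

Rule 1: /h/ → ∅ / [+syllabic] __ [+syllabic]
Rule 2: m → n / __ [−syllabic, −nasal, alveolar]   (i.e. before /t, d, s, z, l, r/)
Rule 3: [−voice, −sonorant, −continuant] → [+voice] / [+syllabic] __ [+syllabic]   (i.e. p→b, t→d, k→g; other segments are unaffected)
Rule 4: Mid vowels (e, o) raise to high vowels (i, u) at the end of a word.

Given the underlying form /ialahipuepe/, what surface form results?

Rule 1 (intervocalic h-deletion): /h/ occurs between vowels /a/ and /i/, so it deletes. /ialahipuepe/ → ialaipuepe.
Rule 2 (nasal place assimilation): no segment meets the environment; /ialaipuepe/ is unchanged.
Rule 3 (intervocalic voicing): /p/ is a voiceless stop between vowels /i/ and /u/, so it voices to [b]. /p/ is a voiceless stop between vowels /e/ and /e/, so it voices to [b]. /ialaipuepe/ → ialaibuebe.
Rule 4 (final vowel raising): /e/ is a mid vowel in word-final position, so it raises to [i]. /ialaibuebe/ → ialaibuebi.

ialaibuebi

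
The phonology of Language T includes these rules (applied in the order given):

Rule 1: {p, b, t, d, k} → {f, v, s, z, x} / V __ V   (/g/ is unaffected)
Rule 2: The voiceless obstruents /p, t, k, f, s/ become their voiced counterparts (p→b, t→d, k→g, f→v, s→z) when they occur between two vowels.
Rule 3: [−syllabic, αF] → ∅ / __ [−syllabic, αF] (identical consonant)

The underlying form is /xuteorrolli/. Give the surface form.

Rule 1 (intervocalic spirantization): /t/ is a stop between vowels /u/ and /e/, so it spirantizes to the fricative [s]. /xuteorrolli/ → xuseorrolli.
Rule 2 (intervocalic voicing): /s/ is a voiceless obstruent between vowels /u/ and /e/, so it voices to [z]. /xuseorrolli/ → xuzeorrolli.
Rule 3 (degemination): /rr/ is a geminate; the first /r/ deletes. /ll/ is a geminate; the first /l/ deletes. /xuzeorrolli/ → xuzeoroli.

xuzeoroli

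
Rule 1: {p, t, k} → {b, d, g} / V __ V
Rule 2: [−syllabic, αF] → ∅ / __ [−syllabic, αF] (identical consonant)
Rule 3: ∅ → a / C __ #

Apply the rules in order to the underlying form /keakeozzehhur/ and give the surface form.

Rule 1 (intervocalic voicing): /k/ is a voiceless stop between vowels /a/ and /e/, so it voices to [g]. /keakeozzehhur/ → keageozzehhur.
Rule 2 (degemination): /zz/ is a geminate; the first /z/ deletes. /hh/ is a geminate; the first /h/ deletes. /keageozzehhur/ → keageozehur.
Rule 3 (final a-epenthesis): the form ends in the consonant /r/, so [a] is inserted word-finally. /keageozehur/ → keageozehura.

keageozehura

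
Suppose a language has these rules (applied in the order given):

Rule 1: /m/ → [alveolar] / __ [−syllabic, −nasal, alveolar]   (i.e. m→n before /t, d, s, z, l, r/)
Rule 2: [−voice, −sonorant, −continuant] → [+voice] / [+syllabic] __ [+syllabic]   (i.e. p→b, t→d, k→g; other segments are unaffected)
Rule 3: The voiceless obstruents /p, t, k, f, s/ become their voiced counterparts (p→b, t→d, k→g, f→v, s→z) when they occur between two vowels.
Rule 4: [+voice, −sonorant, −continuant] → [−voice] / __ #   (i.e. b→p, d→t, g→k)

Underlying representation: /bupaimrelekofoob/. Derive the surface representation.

bubainrelegovoop

Rule 1 (nasal place assimilation): /m/ precedes the alveolar consonant /r/, so it assimilates in place to [n]. /bupaimrelekofoob/ → bupainrelekofoob.
Rule 2 (intervocalic voicing): /p/ is a voiceless stop between vowels /u/ and /a/, so it voices to [b]. /k/ is a voiceless stop between vowels /e/ and /o/, so it voices to [g]. /bupainrelekofoob/ → bubainrelegofoob.
Rule 3 (intervocalic voicing): /f/ is a voiceless obstruent between vowels /o/ and /o/, so it voices to [v]. /bubainrelegofoob/ → bubainrelegovoob.
Rule 4 (final devoicing): /b/ is a voiced stop in word-final position, so it devoices to [p]. /bubainrelegovoob/ → bubainrelegovoop.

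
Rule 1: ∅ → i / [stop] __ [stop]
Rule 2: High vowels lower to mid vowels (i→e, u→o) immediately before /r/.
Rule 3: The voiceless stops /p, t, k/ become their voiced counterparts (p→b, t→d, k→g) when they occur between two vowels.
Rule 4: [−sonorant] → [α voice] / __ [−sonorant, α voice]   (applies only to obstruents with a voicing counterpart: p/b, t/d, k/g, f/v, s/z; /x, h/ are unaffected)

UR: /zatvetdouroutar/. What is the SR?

zadvedidooroudar

Rule 1 (stop-cluster i-epenthesis): /t/ and /d/ form a stop–stop cluster, so [i] is inserted between them. /zatvetdouroutar/ → zatvetidouroutar.
Rule 2 (pre-rhotic lowering): /u/ is a high vowel immediately before /r/, so it lowers to [o]. /zatvetidouroutar/ → zatvetidooroutar.
Rule 3 (intervocalic voicing): /t/ is a voiceless stop between vowels /e/ and /i/, so it voices to [d]. /t/ is a voiceless stop between vowels /u/ and /a/, so it voices to [d]. /zatvetidooroutar/ → zatvedidooroudar.
Rule 4 (regressive voicing assimilation): /t/ precedes the voiced obstruent /v/, so it voices to [d] by assimilation. /zatvedidooroudar/ → zadvedidooroudar.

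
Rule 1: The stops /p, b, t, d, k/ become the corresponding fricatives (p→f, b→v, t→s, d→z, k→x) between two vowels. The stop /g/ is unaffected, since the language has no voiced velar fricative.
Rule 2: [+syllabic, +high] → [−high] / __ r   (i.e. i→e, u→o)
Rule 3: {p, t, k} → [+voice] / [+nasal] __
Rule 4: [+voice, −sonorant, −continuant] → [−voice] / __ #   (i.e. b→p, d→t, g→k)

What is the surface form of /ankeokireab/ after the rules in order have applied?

Rule 1 (intervocalic spirantization): /k/ is a stop between vowels /o/ and /i/, so it spirantizes to the fricative [x]. /ankeokireab/ → ankeoxireab.
Rule 2 (pre-rhotic lowering): /i/ is a high vowel immediately before /r/, so it lowers to [e]. /ankeoxireab/ → ankeoxereab.
Rule 3 (post-nasal voicing): /k/ is a voiceless stop immediately after the nasal /n/, so it voices to [g]. /ankeoxereab/ → angeoxereab.
Rule 4 (final devoicing): /b/ is a voiced stop in word-final position, so it devoices to [p]. /angeoxereab/ → angeoxereap.

angeoxereap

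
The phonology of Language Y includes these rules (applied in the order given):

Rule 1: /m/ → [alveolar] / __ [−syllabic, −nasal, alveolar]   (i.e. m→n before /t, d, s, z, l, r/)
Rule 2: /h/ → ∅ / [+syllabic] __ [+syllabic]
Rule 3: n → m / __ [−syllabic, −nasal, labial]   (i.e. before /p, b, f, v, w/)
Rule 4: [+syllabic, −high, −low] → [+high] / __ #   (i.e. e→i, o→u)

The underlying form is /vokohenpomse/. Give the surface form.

Rule 1 (nasal place assimilation): /m/ precedes the alveolar consonant /s/, so it assimilates in place to [n]. /vokohenpomse/ → vokohenponse.
Rule 2 (intervocalic h-deletion): /h/ occurs between vowels /o/ and /e/, so it deletes. /vokohenponse/ → vokoenponse.
Rule 3 (nasal place assimilation): /n/ precedes the labial consonant /p/, so it assimilates in place to [m]. /vokoenponse/ → vokoemponse.
Rule 4 (final vowel raising): /e/ is a mid vowel in word-final position, so it raises to [i]. /vokoemponse/ → vokoemponsi.

vokoemponsi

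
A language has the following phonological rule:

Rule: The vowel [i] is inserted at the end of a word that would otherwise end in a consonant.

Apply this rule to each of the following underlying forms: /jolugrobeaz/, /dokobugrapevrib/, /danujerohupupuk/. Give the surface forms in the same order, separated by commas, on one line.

/jolugrobeaz/: the form ends in the consonant /z/, so [i] is inserted word-finally. → [jolugrobeazi].
/dokobugrapevrib/: the form ends in the consonant /b/, so [i] is inserted word-finally. → [dokobugrapevribi].
/danujerohupupuk/: the form ends in the consonant /k/, so [i] is inserted word-finally. → [danujerohupupuki].

jolugrobeazi, dokobugrapevribi, danujerohupupuki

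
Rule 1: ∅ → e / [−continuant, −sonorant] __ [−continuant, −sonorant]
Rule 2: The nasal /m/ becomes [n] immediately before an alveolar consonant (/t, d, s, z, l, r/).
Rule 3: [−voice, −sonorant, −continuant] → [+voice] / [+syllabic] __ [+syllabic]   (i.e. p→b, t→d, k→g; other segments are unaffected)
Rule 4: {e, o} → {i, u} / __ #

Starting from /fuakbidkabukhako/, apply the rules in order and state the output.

Rule 1 (stop-cluster e-epenthesis): /k/ and /b/ form a stop–stop cluster, so [e] is inserted between them. /d/ and /k/ form a stop–stop cluster, so [e] is inserted between them. /fuakbidkabukhako/ → fuakebidekabukhako.
Rule 2 (nasal place assimilation): no segment meets the environment; /fuakebidekabukhako/ is unchanged.
Rule 3 (intervocalic voicing): /k/ is a voiceless stop between vowels /a/ and /e/, so it voices to [g]. /k/ is a voiceless stop between vowels /e/ and /a/, so it voices to [g]. /k/ is a voiceless stop between vowels /a/ and /o/, so it voices to [g]. /fuakebidekabukhako/ → fuagebidegabukhago.
Rule 4 (final vowel raising): /o/ is a mid vowel in word-final position, so it raises to [u]. /fuagebidegabukhago/ → fuagebidegabukhagu.

fuagebidegabukhagu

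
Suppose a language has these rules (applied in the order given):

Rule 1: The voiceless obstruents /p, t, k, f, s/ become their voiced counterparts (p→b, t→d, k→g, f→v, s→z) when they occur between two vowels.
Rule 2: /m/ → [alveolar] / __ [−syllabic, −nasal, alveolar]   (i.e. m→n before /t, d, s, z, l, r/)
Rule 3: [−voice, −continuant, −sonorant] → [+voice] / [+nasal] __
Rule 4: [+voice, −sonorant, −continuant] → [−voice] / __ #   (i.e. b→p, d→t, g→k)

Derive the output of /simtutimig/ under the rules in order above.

Rule 1 (intervocalic voicing): /t/ is a voiceless obstruent between vowels /u/ and /i/, so it voices to [d]. /simtutimig/ → simtudimig.
Rule 2 (nasal place assimilation): /m/ precedes the alveolar consonant /t/, so it assimilates in place to [n]. /simtudimig/ → sintudimig.
Rule 3 (post-nasal voicing): /t/ is a voiceless stop immediately after the nasal /n/, so it voices to [d]. /sintudimig/ → sindudimig.
Rule 4 (final devoicing): /g/ is a voiced stop in word-final position, so it devoices to [k]. /sindudimig/ → sindudimik.

sindudimik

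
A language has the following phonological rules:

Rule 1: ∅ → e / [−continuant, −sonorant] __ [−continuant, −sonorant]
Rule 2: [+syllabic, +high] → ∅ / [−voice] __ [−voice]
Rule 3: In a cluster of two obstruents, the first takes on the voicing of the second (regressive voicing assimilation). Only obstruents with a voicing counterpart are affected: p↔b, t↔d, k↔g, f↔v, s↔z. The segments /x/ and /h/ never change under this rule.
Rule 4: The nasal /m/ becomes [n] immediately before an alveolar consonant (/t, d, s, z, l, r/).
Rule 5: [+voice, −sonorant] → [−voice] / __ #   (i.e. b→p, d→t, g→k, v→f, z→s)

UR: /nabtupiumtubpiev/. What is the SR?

Rule 1 (stop-cluster e-epenthesis): /b/ and /t/ form a stop–stop cluster, so [e] is inserted between them. /b/ and /p/ form a stop–stop cluster, so [e] is inserted between them. /nabtupiumtubpiev/ → nabetupiumtubepiev.
Rule 2 (high vowel syncope): /u/ is a high vowel flanked by voiceless consonants /t/ and /p/, so it deletes. /nabetupiumtubepiev/ → nabetpiumtubepiev.
Rule 3 (regressive voicing assimilation): no segment meets the environment; /nabetpiumtubepiev/ is unchanged.
Rule 4 (nasal place assimilation): /m/ precedes the alveolar consonant /t/, so it assimilates in place to [n]. /nabetpiumtubepiev/ → nabetpiuntubepiev.
Rule 5 (final devoicing): /v/ is a voiced obstruent in word-final position, so it devoices to [f]. /nabetpiuntubepiev/ → nabetpiuntubepief.

nabetpiuntubepief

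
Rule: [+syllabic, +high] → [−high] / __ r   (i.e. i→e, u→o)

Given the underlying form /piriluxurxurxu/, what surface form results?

periluxorxorxu

/i/ is a high vowel immediately before /r/, so it lowers to [e].
/u/ is a high vowel immediately before /r/, so it lowers to [o].
/u/ is a high vowel immediately before /r/, so it lowers to [o].
The other instances of /i/, /u/ do not occur in the required environment and remain unchanged.
Surface form: [periluxorxorxu].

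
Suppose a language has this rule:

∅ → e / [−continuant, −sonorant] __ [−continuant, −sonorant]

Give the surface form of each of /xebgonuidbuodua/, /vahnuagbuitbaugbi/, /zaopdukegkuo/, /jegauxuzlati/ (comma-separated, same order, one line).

/xebgonuidbuodua/: /b/ and /g/ form a stop–stop cluster, so [e] is inserted between them. /d/ and /b/ form a stop–stop cluster, so [e] is inserted between them. → [xebegonuidebuodua].
/vahnuagbuitbaugbi/: /g/ and /b/ form a stop–stop cluster, so [e] is inserted between them. /t/ and /b/ form a stop–stop cluster, so [e] is inserted between them. /g/ and /b/ form a stop–stop cluster, so [e] is inserted between them. → [vahnuagebuitebaugebi].
/zaopdukegkuo/: /p/ and /d/ form a stop–stop cluster, so [e] is inserted between them. /g/ and /k/ form a stop–stop cluster, so [e] is inserted between them. → [zaopedukegekuo].
/jegauxuzlati/: the rule's environment is not met; surfaces unchanged as [jegauxuzlati].

xebegonuidebuodua, vahnuagebuitebaugebi, zaopedukegekuo, jegauxuzlati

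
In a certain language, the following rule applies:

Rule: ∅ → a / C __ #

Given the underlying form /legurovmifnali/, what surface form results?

No segment of /legurovmifnali/ meets the structural description of the rule, so the form surfaces unchanged.

legurovmifnali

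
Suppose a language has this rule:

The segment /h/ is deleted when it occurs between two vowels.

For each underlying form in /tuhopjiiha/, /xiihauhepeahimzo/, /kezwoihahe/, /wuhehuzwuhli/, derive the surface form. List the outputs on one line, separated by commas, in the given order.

/tuhopjiiha/: /h/ occurs between vowels /u/ and /o/, so it deletes. /h/ occurs between vowels /i/ and /a/, so it deletes. → [tuopjiia].
/xiihauhepeahimzo/: /h/ occurs between vowels /i/ and /a/, so it deletes. /h/ occurs between vowels /u/ and /e/, so it deletes. /h/ occurs between vowels /a/ and /i/, so it deletes. → [xiiauepeaimzo].
/kezwoihahe/: /h/ occurs between vowels /i/ and /a/, so it deletes. /h/ occurs between vowels /a/ and /e/, so it deletes. → [kezwoiae].
/wuhehuzwuhli/: /h/ occurs between vowels /u/ and /e/, so it deletes. /h/ occurs between vowels /e/ and /u/, so it deletes. → [wueuzwuhli].

tuopjiia, xiiauepeaimzo, kezwoiae, wueuzwuhli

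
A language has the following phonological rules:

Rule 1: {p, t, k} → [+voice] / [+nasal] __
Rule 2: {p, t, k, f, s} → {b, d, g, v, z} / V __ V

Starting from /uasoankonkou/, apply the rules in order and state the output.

Rule 1 (post-nasal voicing): /k/ is a voiceless stop immediately after the nasal /n/, so it voices to [g]. /k/ is a voiceless stop immediately after the nasal /n/, so it voices to [g]. /uasoankonkou/ → uasoangongou.
Rule 2 (intervocalic voicing): /s/ is a voiceless obstruent between vowels /a/ and /o/, so it voices to [z]. /uasoangongou/ → uazoangongou.

uazoangongou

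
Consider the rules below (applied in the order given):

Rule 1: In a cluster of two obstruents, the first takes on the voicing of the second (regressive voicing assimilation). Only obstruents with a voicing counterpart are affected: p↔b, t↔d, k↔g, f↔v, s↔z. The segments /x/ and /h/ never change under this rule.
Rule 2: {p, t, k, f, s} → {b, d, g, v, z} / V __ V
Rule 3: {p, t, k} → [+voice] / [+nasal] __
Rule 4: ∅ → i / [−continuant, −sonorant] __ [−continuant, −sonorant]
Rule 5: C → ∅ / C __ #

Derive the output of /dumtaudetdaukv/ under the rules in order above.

dumdaudedidaug

Rule 1 (regressive voicing assimilation): /t/ precedes the voiced obstruent /d/, so it voices to [d] by assimilation. /k/ precedes the voiced obstruent /v/, so it voices to [g] by assimilation. /dumtaudetdaukv/ → dumtaudeddaugv.
Rule 2 (intervocalic voicing): no segment meets the environment; /dumtaudeddaugv/ is unchanged.
Rule 3 (post-nasal voicing): /t/ is a voiceless stop immediately after the nasal /m/, so it voices to [d]. /dumtaudeddaugv/ → dumdaudeddaugv.
Rule 4 (stop-cluster i-epenthesis): /d/ and /d/ form a stop–stop cluster, so [i] is inserted between them. /dumdaudeddaugv/ → dumdaudedidaugv.
Rule 5 (final cluster simplification): /v/ is the second consonant of a word-final cluster /gv/, so it deletes. /dumdaudedidaugv/ → dumdaudedidaug.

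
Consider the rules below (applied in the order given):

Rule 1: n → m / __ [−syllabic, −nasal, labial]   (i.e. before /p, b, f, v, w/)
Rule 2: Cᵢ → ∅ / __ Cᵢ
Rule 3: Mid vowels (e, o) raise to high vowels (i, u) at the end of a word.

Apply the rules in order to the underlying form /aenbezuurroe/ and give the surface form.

aembezuuroi

Rule 1 (nasal place assimilation): /n/ precedes the labial consonant /b/, so it assimilates in place to [m]. /aenbezuurroe/ → aembezuurroe.
Rule 2 (degemination): /rr/ is a geminate; the first /r/ deletes. /aembezuurroe/ → aembezuuroe.
Rule 3 (final vowel raising): /e/ is a mid vowel in word-final position, so it raises to [i]. /aembezuuroe/ → aembezuuroi.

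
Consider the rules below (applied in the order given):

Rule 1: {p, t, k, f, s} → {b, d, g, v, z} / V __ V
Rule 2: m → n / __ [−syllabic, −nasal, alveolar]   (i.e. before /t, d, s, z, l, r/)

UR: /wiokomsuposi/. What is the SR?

Rule 1 (intervocalic voicing): /k/ is a voiceless obstruent between vowels /o/ and /o/, so it voices to [g]. /p/ is a voiceless obstruent between vowels /u/ and /o/, so it voices to [b]. /s/ is a voiceless obstruent between vowels /o/ and /i/, so it voices to [z]. /wiokomsuposi/ → wiogomsubozi.
Rule 2 (nasal place assimilation): /m/ precedes the alveolar consonant /s/, so it assimilates in place to [n]. /wiogomsubozi/ → wiogonsubozi.

wiogonsubozi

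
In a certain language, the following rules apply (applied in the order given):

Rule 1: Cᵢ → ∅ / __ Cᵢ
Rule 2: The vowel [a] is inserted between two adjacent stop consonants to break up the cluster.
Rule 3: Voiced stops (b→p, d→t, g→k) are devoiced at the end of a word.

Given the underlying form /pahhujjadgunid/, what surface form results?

pahujadagunit

Rule 1 (degemination): /hh/ is a geminate; the first /h/ deletes. /jj/ is a geminate; the first /j/ deletes. /pahhujjadgunid/ → pahujadgunid.
Rule 2 (stop-cluster a-epenthesis): /d/ and /g/ form a stop–stop cluster, so [a] is inserted between them. /pahujadgunid/ → pahujadagunid.
Rule 3 (final devoicing): /d/ is a voiced stop in word-final position, so it devoices to [t]. /pahujadagunid/ → pahujadagunit.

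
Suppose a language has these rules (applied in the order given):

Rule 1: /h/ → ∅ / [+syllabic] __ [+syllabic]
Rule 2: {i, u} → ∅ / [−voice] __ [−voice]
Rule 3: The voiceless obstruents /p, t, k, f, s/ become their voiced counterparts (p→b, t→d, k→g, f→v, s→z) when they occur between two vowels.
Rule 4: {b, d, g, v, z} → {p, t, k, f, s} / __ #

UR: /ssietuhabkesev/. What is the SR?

ssieduabkezef

Rule 1 (intervocalic h-deletion): /h/ occurs between vowels /u/ and /a/, so it deletes. /ssietuhabkesev/ → ssietuabkesev.
Rule 2 (high vowel syncope): no segment meets the environment; /ssietuabkesev/ is unchanged.
Rule 3 (intervocalic voicing): /t/ is a voiceless obstruent between vowels /e/ and /u/, so it voices to [d]. /s/ is a voiceless obstruent between vowels /e/ and /e/, so it voices to [z]. /ssietuabkesev/ → ssieduabkezev.
Rule 4 (final devoicing): /v/ is a voiced obstruent in word-final position, so it devoices to [f]. /ssieduabkezev/ → ssieduabkezef.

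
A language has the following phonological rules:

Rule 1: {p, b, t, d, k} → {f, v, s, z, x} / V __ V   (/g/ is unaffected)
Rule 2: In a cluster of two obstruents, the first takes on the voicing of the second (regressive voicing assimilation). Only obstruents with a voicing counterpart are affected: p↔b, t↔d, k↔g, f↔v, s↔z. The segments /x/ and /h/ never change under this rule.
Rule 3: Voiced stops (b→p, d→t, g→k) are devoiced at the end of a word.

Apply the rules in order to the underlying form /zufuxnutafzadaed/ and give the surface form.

zufuxnusavzazaet

Rule 1 (intervocalic spirantization): /t/ is a stop between vowels /u/ and /a/, so it spirantizes to the fricative [s]. /d/ is a stop between vowels /a/ and /a/, so it spirantizes to the fricative [z]. /zufuxnutafzadaed/ → zufuxnusafzazaed.
Rule 2 (regressive voicing assimilation): /f/ precedes the voiced obstruent /z/, so it voices to [v] by assimilation. /zufuxnusafzazaed/ → zufuxnusavzazaed.
Rule 3 (final devoicing): /d/ is a voiced stop in word-final position, so it devoices to [t]. /zufuxnusavzazaed/ → zufuxnusavzazaet.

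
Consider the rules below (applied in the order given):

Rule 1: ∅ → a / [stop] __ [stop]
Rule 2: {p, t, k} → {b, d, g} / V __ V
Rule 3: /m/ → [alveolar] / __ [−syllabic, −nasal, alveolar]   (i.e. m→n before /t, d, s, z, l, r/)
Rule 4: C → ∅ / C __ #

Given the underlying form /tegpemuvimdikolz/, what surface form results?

tegabemuvindigol

Rule 1 (stop-cluster a-epenthesis): /g/ and /p/ form a stop–stop cluster, so [a] is inserted between them. /tegpemuvimdikolz/ → tegapemuvimdikolz.
Rule 2 (intervocalic voicing): /p/ is a voiceless stop between vowels /a/ and /e/, so it voices to [b]. /k/ is a voiceless stop between vowels /i/ and /o/, so it voices to [g]. /tegapemuvimdikolz/ → tegabemuvimdigolz.
Rule 3 (nasal place assimilation): /m/ precedes the alveolar consonant /d/, so it assimilates in place to [n]. /tegabemuvimdigolz/ → tegabemuvindigolz.
Rule 4 (final cluster simplification): /z/ is the second consonant of a word-final cluster /lz/, so it deletes. /tegabemuvindigolz/ → tegabemuvindigol.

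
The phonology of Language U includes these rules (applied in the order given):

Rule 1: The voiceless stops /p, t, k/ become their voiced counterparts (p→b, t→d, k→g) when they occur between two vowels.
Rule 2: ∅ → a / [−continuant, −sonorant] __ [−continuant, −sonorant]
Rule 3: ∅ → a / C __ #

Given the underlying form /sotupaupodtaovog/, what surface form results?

sodubaubodataovoga

Rule 1 (intervocalic voicing): /t/ is a voiceless stop between vowels /o/ and /u/, so it voices to [d]. /p/ is a voiceless stop between vowels /u/ and /a/, so it voices to [b]. /p/ is a voiceless stop between vowels /u/ and /o/, so it voices to [b]. /sotupaupodtaovog/ → sodubaubodtaovog.
Rule 2 (stop-cluster a-epenthesis): /d/ and /t/ form a stop–stop cluster, so [a] is inserted between them. /sodubaubodtaovog/ → sodubaubodataovog.
Rule 3 (final a-epenthesis): the form ends in the consonant /g/, so [a] is inserted word-finally. /sodubaubodataovog/ → sodubaubodataovoga.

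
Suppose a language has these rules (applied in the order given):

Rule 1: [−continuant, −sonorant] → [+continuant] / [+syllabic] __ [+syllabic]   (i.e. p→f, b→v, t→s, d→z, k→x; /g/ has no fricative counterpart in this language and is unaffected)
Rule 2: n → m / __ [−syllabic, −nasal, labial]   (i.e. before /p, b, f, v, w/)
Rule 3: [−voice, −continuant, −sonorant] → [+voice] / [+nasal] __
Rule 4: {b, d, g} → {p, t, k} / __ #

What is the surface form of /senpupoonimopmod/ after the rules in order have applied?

sembufoonimopmot

Rule 1 (intervocalic spirantization): /p/ is a stop between vowels /u/ and /o/, so it spirantizes to the fricative [f]. /senpupoonimopmod/ → senpufoonimopmod.
Rule 2 (nasal place assimilation): /n/ precedes the labial consonant /p/, so it assimilates in place to [m]. /senpufoonimopmod/ → sempufoonimopmod.
Rule 3 (post-nasal voicing): /p/ is a voiceless stop immediately after the nasal /m/, so it voices to [b]. /sempufoonimopmod/ → sembufoonimopmod.
Rule 4 (final devoicing): /d/ is a voiced stop in word-final position, so it devoices to [t]. /sembufoonimopmod/ → sembufoonimopmot.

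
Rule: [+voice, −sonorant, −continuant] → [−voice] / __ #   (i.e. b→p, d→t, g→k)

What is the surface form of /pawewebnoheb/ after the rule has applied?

pawewebnohep

Scanning /pawewebnoheb/: /b/ at position 7 is not in the conditioning environment; /b/ is a voiced stop in word-final position, so it devoices to [p].
Result: [pawewebnohep].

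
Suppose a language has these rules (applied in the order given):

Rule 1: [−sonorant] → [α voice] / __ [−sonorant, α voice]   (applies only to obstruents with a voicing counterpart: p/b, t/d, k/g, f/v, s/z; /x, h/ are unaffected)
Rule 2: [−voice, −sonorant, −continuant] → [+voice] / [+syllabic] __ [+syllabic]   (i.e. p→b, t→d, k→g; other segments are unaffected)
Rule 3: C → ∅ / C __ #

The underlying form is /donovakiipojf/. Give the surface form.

Rule 1 (regressive voicing assimilation): no segment meets the environment; /donovakiipojf/ is unchanged.
Rule 2 (intervocalic voicing): /k/ is a voiceless stop between vowels /a/ and /i/, so it voices to [g]. /p/ is a voiceless stop between vowels /i/ and /o/, so it voices to [b]. /donovakiipojf/ → donovagiibojf.
Rule 3 (final cluster simplification): /f/ is the second consonant of a word-final cluster /jf/, so it deletes. /donovagiibojf/ → donovagiiboj.

donovagiiboj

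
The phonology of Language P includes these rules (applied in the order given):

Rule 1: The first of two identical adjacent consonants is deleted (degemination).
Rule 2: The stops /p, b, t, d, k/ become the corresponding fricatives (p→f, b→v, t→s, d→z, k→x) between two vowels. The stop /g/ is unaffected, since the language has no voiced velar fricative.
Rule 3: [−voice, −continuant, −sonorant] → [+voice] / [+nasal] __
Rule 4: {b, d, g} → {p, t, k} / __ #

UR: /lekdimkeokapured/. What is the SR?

lekdimgeoxafuret

Rule 1 (degemination): no segment meets the environment; /lekdimkeokapured/ is unchanged.
Rule 2 (intervocalic spirantization): /k/ is a stop between vowels /o/ and /a/, so it spirantizes to the fricative [x]. /p/ is a stop between vowels /a/ and /u/, so it spirantizes to the fricative [f]. /lekdimkeokapured/ → lekdimkeoxafured.
Rule 3 (post-nasal voicing): /k/ is a voiceless stop immediately after the nasal /m/, so it voices to [g]. /lekdimkeoxafured/ → lekdimgeoxafured.
Rule 4 (final devoicing): /d/ is a voiced stop in word-final position, so it devoices to [t]. /lekdimgeoxafured/ → lekdimgeoxafuret.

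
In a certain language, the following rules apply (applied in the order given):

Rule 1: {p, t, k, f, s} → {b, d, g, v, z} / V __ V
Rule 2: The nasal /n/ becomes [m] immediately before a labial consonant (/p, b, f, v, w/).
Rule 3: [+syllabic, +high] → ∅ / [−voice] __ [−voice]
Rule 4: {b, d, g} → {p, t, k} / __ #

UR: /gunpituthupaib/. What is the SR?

Rule 1 (intervocalic voicing): /t/ is a voiceless obstruent between vowels /i/ and /u/, so it voices to [d]. /p/ is a voiceless obstruent between vowels /u/ and /a/, so it voices to [b]. /gunpituthupaib/ → gunpiduthubaib.
Rule 2 (nasal place assimilation): /n/ precedes the labial consonant /p/, so it assimilates in place to [m]. /gunpiduthubaib/ → gumpiduthubaib.
Rule 3 (high vowel syncope): no segment meets the environment; /gumpiduthubaib/ is unchanged.
Rule 4 (final devoicing): /b/ is a voiced stop in word-final position, so it devoices to [p]. /gumpiduthubaib/ → gumpiduthubaip.

gumpiduthubaip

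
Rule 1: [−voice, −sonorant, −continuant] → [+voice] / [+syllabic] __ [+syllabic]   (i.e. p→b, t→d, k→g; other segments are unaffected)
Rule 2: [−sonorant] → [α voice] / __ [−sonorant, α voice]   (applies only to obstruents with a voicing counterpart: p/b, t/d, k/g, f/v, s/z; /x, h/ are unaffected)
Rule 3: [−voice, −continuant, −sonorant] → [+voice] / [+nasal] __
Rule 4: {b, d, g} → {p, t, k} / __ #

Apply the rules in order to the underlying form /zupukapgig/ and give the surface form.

Rule 1 (intervocalic voicing): /p/ is a voiceless stop between vowels /u/ and /u/, so it voices to [b]. /k/ is a voiceless stop between vowels /u/ and /a/, so it voices to [g]. /zupukapgig/ → zubugapgig.
Rule 2 (regressive voicing assimilation): /p/ precedes the voiced obstruent /g/, so it voices to [b] by assimilation. /zubugapgig/ → zubugabgig.
Rule 3 (post-nasal voicing): no segment meets the environment; /zubugabgig/ is unchanged.
Rule 4 (final devoicing): /g/ is a voiced stop in word-final position, so it devoices to [k]. /zubugabgig/ → zubugabgik.

zubugabgik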